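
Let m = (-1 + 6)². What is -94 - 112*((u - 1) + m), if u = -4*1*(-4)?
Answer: -4574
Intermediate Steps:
m = 25 (m = 5² = 25)
u = 16 (u = -4*(-4) = 16)
-94 - 112*((u - 1) + m) = -94 - 112*((16 - 1) + 25) = -94 - 112*(15 + 25) = -94 - 112*40 = -94 - 4480 = -4574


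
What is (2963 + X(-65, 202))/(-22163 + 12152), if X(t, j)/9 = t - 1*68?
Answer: -1766/10011 ≈ -0.17641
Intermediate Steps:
X(t, j) = -612 + 9*t (X(t, j) = 9*(t - 1*68) = 9*(t - 68) = 9*(-68 + t) = -612 + 9*t)
(2963 + X(-65, 202))/(-22163 + 12152) = (2963 + (-612 + 9*(-65)))/(-22163 + 12152) = (2963 + (-612 - 585))/(-10011) = (2963 - 1197)*(-1/10011) = 1766*(-1/10011) = -1766/10011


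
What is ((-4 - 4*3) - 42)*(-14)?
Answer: 812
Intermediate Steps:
((-4 - 4*3) - 42)*(-14) = ((-4 - 12) - 42)*(-14) = (-16 - 42)*(-14) = -58*(-14) = 812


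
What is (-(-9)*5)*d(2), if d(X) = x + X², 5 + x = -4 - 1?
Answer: -270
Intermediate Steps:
x = -10 (x = -5 + (-4 - 1) = -5 - 5 = -10)
d(X) = -10 + X²
(-(-9)*5)*d(2) = (-(-9)*5)*(-10 + 2²) = (-9*(-5))*(-10 + 4) = 45*(-6) = -270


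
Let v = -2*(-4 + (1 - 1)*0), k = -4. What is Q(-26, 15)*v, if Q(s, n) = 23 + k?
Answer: 152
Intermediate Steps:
Q(s, n) = 19 (Q(s, n) = 23 - 4 = 19)
v = 8 (v = -2*(-4 + 0*0) = -2*(-4 + 0) = -2*(-4) = 8)
Q(-26, 15)*v = 19*8 = 152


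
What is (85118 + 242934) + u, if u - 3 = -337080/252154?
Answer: 41360021695/126077 ≈ 3.2805e+5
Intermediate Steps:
u = 209691/126077 (u = 3 - 337080/252154 = 3 - 337080*1/252154 = 3 - 168540/126077 = 209691/126077 ≈ 1.6632)
(85118 + 242934) + u = (85118 + 242934) + 209691/126077 = 328052 + 209691/126077 = 41360021695/126077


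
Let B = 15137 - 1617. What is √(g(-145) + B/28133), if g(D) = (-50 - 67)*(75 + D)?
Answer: √6482484351070/28133 ≈ 90.501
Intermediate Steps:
B = 13520
g(D) = -8775 - 117*D (g(D) = -117*(75 + D) = -8775 - 117*D)
√(g(-145) + B/28133) = √((-8775 - 117*(-145)) + 13520/28133) = √((-8775 + 16965) + 13520*(1/28133)) = √(8190 + 13520/28133) = √(230422790/28133) = √6482484351070/28133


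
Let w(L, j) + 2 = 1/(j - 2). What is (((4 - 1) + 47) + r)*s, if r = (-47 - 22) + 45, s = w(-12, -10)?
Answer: -325/6 ≈ -54.167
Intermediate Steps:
w(L, j) = -2 + 1/(-2 + j) (w(L, j) = -2 + 1/(j - 2) = -2 + 1/(-2 + j))
s = -25/12 (s = (5 - 2*(-10))/(-2 - 10) = (5 + 20)/(-12) = -1/12*25 = -25/12 ≈ -2.0833)
r = -24 (r = -69 + 45 = -24)
(((4 - 1) + 47) + r)*s = (((4 - 1) + 47) - 24)*(-25/12) = ((3 + 47) - 24)*(-25/12) = (50 - 24)*(-25/12) = 26*(-25/12) = -325/6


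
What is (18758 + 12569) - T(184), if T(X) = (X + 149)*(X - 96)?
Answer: 2023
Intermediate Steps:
T(X) = (-96 + X)*(149 + X) (T(X) = (149 + X)*(-96 + X) = (-96 + X)*(149 + X))
(18758 + 12569) - T(184) = (18758 + 12569) - (-14304 + 184**2 + 53*184) = 31327 - (-14304 + 33856 + 9752) = 31327 - 1*29304 = 31327 - 29304 = 2023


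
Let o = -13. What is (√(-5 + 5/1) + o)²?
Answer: 169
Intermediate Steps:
(√(-5 + 5/1) + o)² = (√(-5 + 5/1) - 13)² = (√(-5 + 5*1) - 13)² = (√(-5 + 5) - 13)² = (√0 - 13)² = (0 - 13)² = (-13)² = 169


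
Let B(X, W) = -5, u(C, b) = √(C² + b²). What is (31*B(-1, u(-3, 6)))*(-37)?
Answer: 5735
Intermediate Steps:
(31*B(-1, u(-3, 6)))*(-37) = (31*(-5))*(-37) = -155*(-37) = 5735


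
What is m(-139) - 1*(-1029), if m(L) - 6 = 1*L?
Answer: 896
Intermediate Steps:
m(L) = 6 + L (m(L) = 6 + 1*L = 6 + L)
m(-139) - 1*(-1029) = (6 - 139) - 1*(-1029) = -133 + 1029 = 896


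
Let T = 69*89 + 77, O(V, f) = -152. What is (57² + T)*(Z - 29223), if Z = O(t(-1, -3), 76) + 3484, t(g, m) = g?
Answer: -245110097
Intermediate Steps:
Z = 3332 (Z = -152 + 3484 = 3332)
T = 6218 (T = 6141 + 77 = 6218)
(57² + T)*(Z - 29223) = (57² + 6218)*(3332 - 29223) = (3249 + 6218)*(-25891) = 9467*(-25891) = -245110097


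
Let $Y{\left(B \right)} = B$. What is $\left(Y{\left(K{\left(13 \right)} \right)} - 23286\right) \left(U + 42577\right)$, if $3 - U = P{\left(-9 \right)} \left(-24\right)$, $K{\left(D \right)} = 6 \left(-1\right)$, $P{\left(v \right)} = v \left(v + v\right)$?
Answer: $-1082332656$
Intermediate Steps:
$P{\left(v \right)} = 2 v^{2}$ ($P{\left(v \right)} = v 2 v = 2 v^{2}$)
$K{\left(D \right)} = -6$
$U = 3891$ ($U = 3 - 2 \left(-9\right)^{2} \left(-24\right) = 3 - 2 \cdot 81 \left(-24\right) = 3 - 162 \left(-24\right) = 3 - -3888 = 3 + 3888 = 3891$)
$\left(Y{\left(K{\left(13 \right)} \right)} - 23286\right) \left(U + 42577\right) = \left(-6 - 23286\right) \left(3891 + 42577\right) = \left(-23292\right) 46468 = -1082332656$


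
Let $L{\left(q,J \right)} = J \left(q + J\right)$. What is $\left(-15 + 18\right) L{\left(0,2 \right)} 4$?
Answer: $48$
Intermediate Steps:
$L{\left(q,J \right)} = J \left(J + q\right)$
$\left(-15 + 18\right) L{\left(0,2 \right)} 4 = \left(-15 + 18\right) 2 \left(2 + 0\right) 4 = 3 \cdot 2 \cdot 2 \cdot 4 = 3 \cdot 4 \cdot 4 = 12 \cdot 4 = 48$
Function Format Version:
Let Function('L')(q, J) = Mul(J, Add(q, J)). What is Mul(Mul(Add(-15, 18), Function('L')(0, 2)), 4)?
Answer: 48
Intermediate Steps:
Function('L')(q, J) = Mul(J, Add(J, q))
Mul(Mul(Add(-15, 18), Function('L')(0, 2)), 4) = Mul(Mul(Add(-15, 18), Mul(2, Add(2, 0))), 4) = Mul(Mul(3, Mul(2, 2)), 4) = Mul(Mul(3, 4), 4) = Mul(12, 4) = 48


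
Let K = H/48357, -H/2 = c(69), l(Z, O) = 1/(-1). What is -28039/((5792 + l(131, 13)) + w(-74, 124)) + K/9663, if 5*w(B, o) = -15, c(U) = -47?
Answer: -13101886477877/2704580123508 ≈ -4.8443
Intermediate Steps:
w(B, o) = -3 (w(B, o) = (1/5)*(-15) = -3)
l(Z, O) = -1
H = 94 (H = -2*(-47) = 94)
K = 94/48357 ≈ 0.0019439
-28039/((5792 + l(131, 13)) + w(-74, 124)) + K/9663 = -28039/((5792 - 1) - 3) + (94/48357)/9663 = -28039/(5791 - 3) + (94/48357)*(1/9663) = -28039/5788 + 94/467273691 = -13101886477877/2704580123508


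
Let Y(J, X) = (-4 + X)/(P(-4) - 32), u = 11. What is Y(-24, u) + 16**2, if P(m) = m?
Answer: 9209/36 ≈ 255.81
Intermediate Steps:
Y(J, X) = 1/9 - X/36 (Y(J, X) = (-4 + X)/(-4 - 32) = (-4 + X)/(-36) = (-4 + X)*(-1/36) = 1/9 - X/36)
Y(-24, u) + 16**2 = (1/9 - 1/36*11) + 16**2 = (1/9 - 11/36) + 256 = -7/36 + 256 = 9209/36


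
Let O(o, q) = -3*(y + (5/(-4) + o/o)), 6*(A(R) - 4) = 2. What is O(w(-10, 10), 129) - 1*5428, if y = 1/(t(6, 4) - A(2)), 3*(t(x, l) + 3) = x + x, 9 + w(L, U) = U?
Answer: -108527/20 ≈ -5426.4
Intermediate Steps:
A(R) = 13/3 (A(R) = 4 + (1/6)*2 = 4 + 1/3 = 13/3)
w(L, U) = -9 + U
t(x, l) = -3 + 2*x/3 (t(x, l) = -3 + (x + x)/3 = -3 + (2*x)/3 = -3 + 2*x/3)
y = -3/10 (y = 1/((-3 + (2/3)*6) - 1*13/3) = 1/((-3 + 4) - 13/3) = 1/(1 - 13/3) = 1/(-10/3) = -3/10 ≈ -0.30000)
O(o, q) = 33/20 (O(o, q) = -3*(-3/10 + (5/(-4) + o/o)) = -3*(-3/10 + (5*(-1/4) + 1)) = -3*(-3/10 + (-5/4 + 1)) = -3*(-3/10 - 1/4) = -3*(-11/20) = 33/20)
O(w(-10, 10), 129) - 1*5428 = 33/20 - 1*5428 = 33/20 - 5428 = -108527/20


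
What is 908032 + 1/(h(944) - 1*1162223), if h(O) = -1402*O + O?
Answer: 2256247948543/2484767 ≈ 9.0803e+5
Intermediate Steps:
h(O) = -1401*O
908032 + 1/(h(944) - 1*1162223) = 908032 + 1/(-1401*944 - 1*1162223) = 908032 + 1/(-1322544 - 1162223) = 908032 + 1/(-2484767) = 908032 - 1/2484767 = 2256247948543/2484767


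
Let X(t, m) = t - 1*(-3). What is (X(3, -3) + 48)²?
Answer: 2916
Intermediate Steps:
X(t, m) = 3 + t (X(t, m) = t + 3 = 3 + t)
(X(3, -3) + 48)² = ((3 + 3) + 48)² = (6 + 48)² = 54² = 2916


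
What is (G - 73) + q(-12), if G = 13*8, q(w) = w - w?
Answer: 31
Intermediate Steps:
q(w) = 0
G = 104
(G - 73) + q(-12) = (104 - 73) + 0 = 31 + 0 = 31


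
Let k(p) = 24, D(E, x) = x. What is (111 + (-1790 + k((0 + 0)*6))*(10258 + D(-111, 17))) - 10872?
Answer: -18156411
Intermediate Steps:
(111 + (-1790 + k((0 + 0)*6))*(10258 + D(-111, 17))) - 10872 = (111 + (-1790 + 24)*(10258 + 17)) - 10872 = (111 - 1766*10275) - 10872 = (111 - 18145650) - 10872 = -18145539 - 10872 = -18156411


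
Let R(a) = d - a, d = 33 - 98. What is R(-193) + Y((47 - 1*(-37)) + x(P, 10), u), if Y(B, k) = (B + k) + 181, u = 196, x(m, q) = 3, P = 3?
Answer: 592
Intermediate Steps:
d = -65
Y(B, k) = 181 + B + k
R(a) = -65 - a
R(-193) + Y((47 - 1*(-37)) + x(P, 10), u) = (-65 - 1*(-193)) + (181 + ((47 - 1*(-37)) + 3) + 196) = (-65 + 193) + (181 + ((47 + 37) + 3) + 196) = 128 + (181 + (84 + 3) + 196) = 128 + (181 + 87 + 196) = 128 + 464 = 592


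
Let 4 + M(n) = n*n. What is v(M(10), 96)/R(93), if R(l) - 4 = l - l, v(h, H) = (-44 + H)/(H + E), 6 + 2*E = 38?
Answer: 13/112 ≈ 0.11607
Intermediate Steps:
E = 16 (E = -3 + (½)*38 = -3 + 19 = 16)
M(n) = -4 + n² (M(n) = -4 + n*n = -4 + n²)
v(h, H) = (-44 + H)/(16 + H) (v(h, H) = (-44 + H)/(H + 16) = (-44 + H)/(16 + H))
R(l) = 4 (R(l) = 4 + (l - l) = 4 + 0 = 4)
v(M(10), 96)/R(93) = ((-44 + 96)/(16 + 96))/4 = (52/112)*(¼) = ((1/112)*52)*(¼) = (13/28)*(¼) = 13/112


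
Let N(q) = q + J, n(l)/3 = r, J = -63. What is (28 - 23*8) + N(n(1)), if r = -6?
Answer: -237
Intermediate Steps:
n(l) = -18 (n(l) = 3*(-6) = -18)
N(q) = -63 + q (N(q) = q - 63 = -63 + q)
(28 - 23*8) + N(n(1)) = (28 - 23*8) + (-63 - 18) = (28 - 184) - 81 = -156 - 81 = -237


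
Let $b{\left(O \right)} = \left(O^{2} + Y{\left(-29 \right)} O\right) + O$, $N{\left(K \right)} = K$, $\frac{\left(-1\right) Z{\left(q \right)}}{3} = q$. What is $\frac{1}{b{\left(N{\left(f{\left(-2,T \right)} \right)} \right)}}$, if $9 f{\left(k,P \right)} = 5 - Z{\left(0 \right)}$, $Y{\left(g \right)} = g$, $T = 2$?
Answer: $- \frac{81}{1235} \approx -0.065587$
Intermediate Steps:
$Z{\left(q \right)} = - 3 q$
$f{\left(k,P \right)} = \frac{5}{9}$ ($f{\left(k,P \right)} = \frac{5 - \left(-3\right) 0}{9} = \frac{5 - 0}{9} = \frac{5 + 0}{9} = \frac{1}{9} \cdot 5 = \frac{5}{9}$)
$b{\left(O \right)} = O^{2} - 28 O$ ($b{\left(O \right)} = \left(O^{2} - 29 O\right) + O = O^{2} - 28 O$)
$\frac{1}{b{\left(N{\left(f{\left(-2,T \right)} \right)} \right)}} = \frac{1}{\frac{5}{9} \left(-28 + \frac{5}{9}\right)} = \frac{1}{\frac{5}{9} \left(- \frac{247}{9}\right)} = \frac{1}{- \frac{1235}{81}} = - \frac{81}{1235}$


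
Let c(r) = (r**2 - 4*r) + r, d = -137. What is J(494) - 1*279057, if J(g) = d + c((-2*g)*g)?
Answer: 238215462206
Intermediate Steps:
c(r) = r**2 - 3*r
J(g) = -137 - 2*g**2*(-3 - 2*g**2) (J(g) = -137 + ((-2*g)*g)*(-3 + (-2*g)*g) = -137 + (-2*g**2)*(-3 - 2*g**2) = -137 - 2*g**2*(-3 - 2*g**2))
J(494) - 1*279057 = (-137 + 4*494**4 + 6*494**2) - 1*279057 = (-137 + 4*59553569296 + 6*244036) - 279057 = (-137 + 238214277184 + 1464216) - 279057 = 238215741263 - 279057 = 238215462206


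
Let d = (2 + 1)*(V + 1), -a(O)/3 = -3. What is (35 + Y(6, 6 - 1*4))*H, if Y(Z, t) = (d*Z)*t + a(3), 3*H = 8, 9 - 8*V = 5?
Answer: 784/3 ≈ 261.33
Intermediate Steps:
V = 1/2 (V = 9/8 - 1/8*5 = 9/8 - 5/8 = 1/2 ≈ 0.50000)
H = 8/3 (H = (1/3)*8 = 8/3 ≈ 2.6667)
a(O) = 9 (a(O) = -3*(-3) = 9)
d = 9/2 (d = (2 + 1)*(1/2 + 1) = 3*(3/2) = 9/2 ≈ 4.5000)
Y(Z, t) = 9 + 9*Z*t/2 (Y(Z, t) = (9*Z/2)*t + 9 = 9*Z*t/2 + 9 = 9 + 9*Z*t/2)
(35 + Y(6, 6 - 1*4))*H = (35 + (9 + (9/2)*6*(6 - 1*4)))*(8/3) = (35 + (9 + (9/2)*6*(6 - 4)))*(8/3) = (35 + (9 + (9/2)*6*2))*(8/3) = (35 + (9 + 54))*(8/3) = (35 + 63)*(8/3) = 98*(8/3) = 784/3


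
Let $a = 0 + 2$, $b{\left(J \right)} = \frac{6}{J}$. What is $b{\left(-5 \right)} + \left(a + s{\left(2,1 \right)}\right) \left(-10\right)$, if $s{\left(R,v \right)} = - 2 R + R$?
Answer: $- \frac{6}{5} \approx -1.2$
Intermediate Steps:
$s{\left(R,v \right)} = - R$
$a = 2$
$b{\left(-5 \right)} + \left(a + s{\left(2,1 \right)}\right) \left(-10\right) = \frac{6}{-5} + \left(2 - 2\right) \left(-10\right) = 6 \left(- \frac{1}{5}\right) + \left(2 - 2\right) \left(-10\right) = - \frac{6}{5} + 0 \left(-10\right) = - \frac{6}{5} + 0 = - \frac{6}{5}$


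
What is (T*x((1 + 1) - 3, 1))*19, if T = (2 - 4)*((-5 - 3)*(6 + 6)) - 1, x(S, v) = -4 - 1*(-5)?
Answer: 3629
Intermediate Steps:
x(S, v) = 1 (x(S, v) = -4 + 5 = 1)
T = 191 (T = -(-16)*12 - 1 = -2*(-96) - 1 = 192 - 1 = 191)
(T*x((1 + 1) - 3, 1))*19 = (191*1)*19 = 191*19 = 3629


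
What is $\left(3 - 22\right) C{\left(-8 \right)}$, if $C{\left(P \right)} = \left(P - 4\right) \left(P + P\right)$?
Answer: $-3648$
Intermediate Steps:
$C{\left(P \right)} = 2 P \left(-4 + P\right)$ ($C{\left(P \right)} = \left(-4 + P\right) 2 P = 2 P \left(-4 + P\right)$)
$\left(3 - 22\right) C{\left(-8 \right)} = \left(3 - 22\right) 2 \left(-8\right) \left(-4 - 8\right) = - 19 \cdot 2 \left(-8\right) \left(-12\right) = \left(-19\right) 192 = -3648$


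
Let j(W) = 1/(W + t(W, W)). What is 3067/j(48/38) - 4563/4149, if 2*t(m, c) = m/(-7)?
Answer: 220498941/61313 ≈ 3596.3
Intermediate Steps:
t(m, c) = -m/14 (t(m, c) = (m/(-7))/2 = (m*(-⅐))/2 = (-m/7)/2 = -m/14)
j(W) = 14/(13*W) (j(W) = 1/(W - W/14) = 1/(13*W/14) = 14/(13*W))
3067/j(48/38) - 4563/4149 = 3067/((14/(13*((48/38))))) - 4563/4149 = 3067/((14/(13*((48*(1/38)))))) - 4563*1/4149 = 3067/((14/(13*(24/19)))) - 507/461 = 3067/(((14/13)*(19/24))) - 507/461 = 3067/(133/156) - 507/461 = 3067*(156/133) - 507/461 = 478452/133 - 507/461 = 220498941/61313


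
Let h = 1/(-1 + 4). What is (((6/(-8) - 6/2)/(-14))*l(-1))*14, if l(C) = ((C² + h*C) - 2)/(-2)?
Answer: 5/2 ≈ 2.5000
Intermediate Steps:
h = ⅓ (h = 1/3 = ⅓ ≈ 0.33333)
l(C) = 1 - C²/2 - C/6 (l(C) = ((C² + C/3) - 2)/(-2) = (-2 + C² + C/3)*(-½) = 1 - C²/2 - C/6)
(((6/(-8) - 6/2)/(-14))*l(-1))*14 = (((6/(-8) - 6/2)/(-14))*(1 - ½*(-1)² - ⅙*(-1)))*14 = (((6*(-⅛) - 6*½)*(-1/14))*(1 - ½*1 + ⅙))*14 = (((-¾ - 3)*(-1/14))*(1 - ½ + ⅙))*14 = (-15/4*(-1/14)*(⅔))*14 = ((15/56)*(⅔))*14 = (5/28)*14 = 5/2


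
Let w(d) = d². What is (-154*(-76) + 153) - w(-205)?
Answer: -30168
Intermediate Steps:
(-154*(-76) + 153) - w(-205) = (-154*(-76) + 153) - 1*(-205)² = (11704 + 153) - 1*42025 = 11857 - 42025 = -30168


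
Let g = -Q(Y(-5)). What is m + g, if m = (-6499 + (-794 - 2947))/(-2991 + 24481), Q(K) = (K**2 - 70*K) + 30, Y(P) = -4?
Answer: -701598/2149 ≈ -326.48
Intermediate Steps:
Q(K) = 30 + K**2 - 70*K
g = -326 (g = -(30 + (-4)**2 - 70*(-4)) = -(30 + 16 + 280) = -1*326 = -326)
m = -1024/2149 (m = (-6499 - 3741)/21490 = -10240*1/21490 = -1024/2149 ≈ -0.47650)
m + g = -1024/2149 - 326 = -701598/2149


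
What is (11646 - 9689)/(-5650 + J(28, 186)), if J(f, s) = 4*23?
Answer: -1957/5558 ≈ -0.35211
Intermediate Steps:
J(f, s) = 92
(11646 - 9689)/(-5650 + J(28, 186)) = (11646 - 9689)/(-5650 + 92) = 1957/(-5558) = 1957*(-1/5558) = -1957/5558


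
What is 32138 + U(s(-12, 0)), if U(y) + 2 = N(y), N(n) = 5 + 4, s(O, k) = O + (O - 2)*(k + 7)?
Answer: 32145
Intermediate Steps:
s(O, k) = O + (-2 + O)*(7 + k)
N(n) = 9
U(y) = 7 (U(y) = -2 + 9 = 7)
32138 + U(s(-12, 0)) = 32138 + 7 = 32145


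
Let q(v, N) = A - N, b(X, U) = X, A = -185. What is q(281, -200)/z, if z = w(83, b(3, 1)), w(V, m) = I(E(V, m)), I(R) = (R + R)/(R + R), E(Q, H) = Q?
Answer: 15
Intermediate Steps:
I(R) = 1 (I(R) = (2*R)/((2*R)) = (2*R)*(1/(2*R)) = 1)
w(V, m) = 1
z = 1
q(v, N) = -185 - N
q(281, -200)/z = (-185 - 1*(-200))/1 = (-185 + 200)*1 = 15*1 = 15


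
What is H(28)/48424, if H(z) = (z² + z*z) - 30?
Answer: 769/24212 ≈ 0.031761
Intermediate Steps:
H(z) = -30 + 2*z² (H(z) = (z² + z²) - 30 = 2*z² - 30 = -30 + 2*z²)
H(28)/48424 = (-30 + 2*28²)/48424 = (-30 + 2*784)*(1/48424) = (-30 + 1568)*(1/48424) = 1538*(1/48424) = 769/24212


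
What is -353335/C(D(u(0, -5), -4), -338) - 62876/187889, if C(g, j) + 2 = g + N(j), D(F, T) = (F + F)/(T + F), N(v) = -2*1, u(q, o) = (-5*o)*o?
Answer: 8564004291119/49978474 ≈ 1.7135e+5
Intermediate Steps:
u(q, o) = -5*o²
N(v) = -2
D(F, T) = 2*F/(F + T) (D(F, T) = (2*F)/(F + T) = 2*F/(F + T))
C(g, j) = -4 + g (C(g, j) = -2 + (g - 2) = -2 + (-2 + g) = -4 + g)
-353335/C(D(u(0, -5), -4), -338) - 62876/187889 = -353335/(-4 + 2*(-5*(-5)²)/(-5*(-5)² - 4)) - 62876/187889 = -353335/(-4 + 2*(-5*25)/(-5*25 - 4)) - 62876*1/187889 = -353335/(-4 + 2*(-125)/(-125 - 4)) - 62876/187889 = -353335/(-4 + 2*(-125)/(-129)) - 62876/187889 = -353335/(-4 + 2*(-125)*(-1/129)) - 62876/187889 = -353335/(-4 + 250/129) - 62876/187889 = -353335/(-266/129) - 62876/187889 = -353335*(-129/266) - 62876/187889 = 45580215/266 - 62876/187889 = 8564004291119/49978474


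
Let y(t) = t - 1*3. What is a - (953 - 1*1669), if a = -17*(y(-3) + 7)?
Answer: 699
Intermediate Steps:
y(t) = -3 + t (y(t) = t - 3 = -3 + t)
a = -17 (a = -17*((-3 - 3) + 7) = -17*(-6 + 7) = -17*1 = -17)
a - (953 - 1*1669) = -17 - (953 - 1*1669) = -17 - (953 - 1669) = -17 - 1*(-716) = -17 + 716 = 699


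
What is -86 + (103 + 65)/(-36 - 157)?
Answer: -16766/193 ≈ -86.870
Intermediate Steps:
-86 + (103 + 65)/(-36 - 157) = -86 + 168/(-193) = -86 + 168*(-1/193) = -86 - 168/193 = -16766/193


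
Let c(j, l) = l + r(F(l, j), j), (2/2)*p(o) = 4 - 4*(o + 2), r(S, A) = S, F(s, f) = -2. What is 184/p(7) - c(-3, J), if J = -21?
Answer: 69/4 ≈ 17.250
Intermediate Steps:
p(o) = -4 - 4*o (p(o) = 4 - 4*(o + 2) = 4 - 4*(2 + o) = 4 + (-8 - 4*o) = -4 - 4*o)
c(j, l) = -2 + l (c(j, l) = l - 2 = -2 + l)
184/p(7) - c(-3, J) = 184/(-4 - 4*7) - (-2 - 21) = 184/(-4 - 28) - 1*(-23) = 184/(-32) + 23 = 184*(-1/32) + 23 = -23/4 + 23 = 69/4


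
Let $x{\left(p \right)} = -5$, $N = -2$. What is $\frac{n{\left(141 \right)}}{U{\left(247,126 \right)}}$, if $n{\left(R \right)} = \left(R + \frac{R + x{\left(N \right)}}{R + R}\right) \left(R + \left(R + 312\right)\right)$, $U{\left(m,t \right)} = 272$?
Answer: $\frac{1974951}{6392} \approx 308.97$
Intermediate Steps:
$n{\left(R \right)} = \left(312 + 2 R\right) \left(R + \frac{-5 + R}{2 R}\right)$ ($n{\left(R \right)} = \left(R + \frac{R - 5}{R + R}\right) \left(R + \left(R + 312\right)\right) = \left(R + \frac{-5 + R}{2 R}\right) \left(R + \left(312 + R\right)\right) = \left(R + \left(-5 + R\right) \frac{1}{2 R}\right) \left(312 + 2 R\right) = \left(R + \frac{-5 + R}{2 R}\right) \left(312 + 2 R\right) = \left(312 + 2 R\right) \left(R + \frac{-5 + R}{2 R}\right)$)
$\frac{n{\left(141 \right)}}{U{\left(247,126 \right)}} = \frac{151 - \frac{780}{141} + 2 \cdot 141^{2} + 313 \cdot 141}{272} = \left(151 - \frac{260}{47} + 2 \cdot 19881 + 44133\right) \frac{1}{272} = \left(151 - \frac{260}{47} + 39762 + 44133\right) \frac{1}{272} = \frac{3949902}{47} \cdot \frac{1}{272} = \frac{1974951}{6392}$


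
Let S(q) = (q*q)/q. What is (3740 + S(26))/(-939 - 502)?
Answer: -3766/1441 ≈ -2.6135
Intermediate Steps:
S(q) = q (S(q) = q**2/q = q)
(3740 + S(26))/(-939 - 502) = (3740 + 26)/(-939 - 502) = 3766/(-1441) = 3766*(-1/1441) = -3766/1441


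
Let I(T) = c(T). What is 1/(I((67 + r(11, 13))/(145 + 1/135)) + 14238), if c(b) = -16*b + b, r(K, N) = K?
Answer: 9788/139282569 ≈ 7.0274e-5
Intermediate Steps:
c(b) = -15*b
I(T) = -15*T
1/(I((67 + r(11, 13))/(145 + 1/135)) + 14238) = 1/(-15*(67 + 11)/(145 + 1/135) + 14238) = 1/(-1170/(145 + 1/135) + 14238) = 1/(-1170/19576/135 + 14238) = 1/(-1170*135/19576 + 14238) = 1/(-15*5265/9788 + 14238) = 1/(-78975/9788 + 14238) = 1/(139282569/9788) = 9788/139282569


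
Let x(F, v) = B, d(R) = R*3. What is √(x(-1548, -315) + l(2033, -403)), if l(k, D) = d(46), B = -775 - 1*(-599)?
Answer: I*√38 ≈ 6.1644*I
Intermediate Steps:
B = -176 (B = -775 + 599 = -176)
d(R) = 3*R
l(k, D) = 138 (l(k, D) = 3*46 = 138)
x(F, v) = -176
√(x(-1548, -315) + l(2033, -403)) = √(-176 + 138) = √(-38) = I*√38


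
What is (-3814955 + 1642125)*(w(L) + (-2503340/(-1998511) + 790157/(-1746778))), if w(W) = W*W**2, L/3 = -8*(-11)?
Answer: -6343940836171172987305425/158679774889 ≈ -3.9980e+13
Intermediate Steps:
L = 264 (L = 3*(-8*(-11)) = 3*88 = 264)
w(W) = W**3
(-3814955 + 1642125)*(w(L) + (-2503340/(-1998511) + 790157/(-1746778))) = (-3814955 + 1642125)*(264**3 + (-2503340/(-1998511) + 790157/(-1746778))) = -2172830*(18399744 + (-2503340*(-1/1998511) + 790157*(-1/1746778))) = -2172830*(18399744 + (2503340/1998511 - 790157/1746778)) = -2172830*(18399744 + 2793641782293/3490955047558) = -2172830*64232681984216807445/3490955047558 = -6343940836171172987305425/158679774889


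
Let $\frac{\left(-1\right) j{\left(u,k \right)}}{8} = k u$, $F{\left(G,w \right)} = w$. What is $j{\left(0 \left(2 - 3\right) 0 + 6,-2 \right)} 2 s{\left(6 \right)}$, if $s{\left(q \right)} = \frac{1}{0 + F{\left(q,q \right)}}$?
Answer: $32$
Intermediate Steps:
$j{\left(u,k \right)} = - 8 k u$
$s{\left(q \right)} = \frac{1}{q}$ ($s{\left(q \right)} = \frac{1}{0 + q} = \frac{1}{q}$)
$j{\left(0 \left(2 - 3\right) 0 + 6,-2 \right)} 2 s{\left(6 \right)} = \frac{\left(-8\right) \left(-2\right) \left(0 \left(2 - 3\right) 0 + 6\right) 2}{6} = \left(-8\right) \left(-2\right) \left(0 \left(\left(-1\right) 0\right) + 6\right) 2 \cdot \frac{1}{6} = \left(-8\right) \left(-2\right) \left(0 \cdot 0 + 6\right) 2 \cdot \frac{1}{6} = \left(-8\right) \left(-2\right) \left(0 + 6\right) 2 \cdot \frac{1}{6} = \left(-8\right) \left(-2\right) 6 \cdot 2 \cdot \frac{1}{6} = 96 \cdot 2 \cdot \frac{1}{6} = 192 \cdot \frac{1}{6} = 32$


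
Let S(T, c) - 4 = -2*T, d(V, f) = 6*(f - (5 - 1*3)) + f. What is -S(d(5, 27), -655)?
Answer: 350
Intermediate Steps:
d(V, f) = -12 + 7*f (d(V, f) = 6*(f - (5 - 3)) + f = 6*(f - 1*2) + f = 6*(f - 2) + f = 6*(-2 + f) + f = (-12 + 6*f) + f = -12 + 7*f)
S(T, c) = 4 - 2*T
-S(d(5, 27), -655) = -(4 - 2*(-12 + 7*27)) = -(4 - 2*(-12 + 189)) = -(4 - 2*177) = -(4 - 354) = -1*(-350) = 350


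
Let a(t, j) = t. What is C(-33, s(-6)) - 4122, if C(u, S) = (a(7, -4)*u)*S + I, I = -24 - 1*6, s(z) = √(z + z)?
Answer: -4152 - 462*I*√3 ≈ -4152.0 - 800.21*I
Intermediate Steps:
s(z) = √2*√z (s(z) = √(2*z) = √2*√z)
I = -30 (I = -24 - 6 = -30)
C(u, S) = -30 + 7*S*u (C(u, S) = (7*u)*S - 30 = 7*S*u - 30 = -30 + 7*S*u)
C(-33, s(-6)) - 4122 = (-30 + 7*(√2*√(-6))*(-33)) - 4122 = (-30 + 7*(√2*(I*√6))*(-33)) - 4122 = (-30 + 7*(2*I*√3)*(-33)) - 4122 = (-30 - 462*I*√3) - 4122 = -4152 - 462*I*√3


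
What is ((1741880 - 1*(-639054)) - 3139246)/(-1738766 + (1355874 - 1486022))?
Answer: 379156/934457 ≈ 0.40575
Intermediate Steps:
((1741880 - 1*(-639054)) - 3139246)/(-1738766 + (1355874 - 1486022)) = ((1741880 + 639054) - 3139246)/(-1738766 - 130148) = (2380934 - 3139246)/(-1868914) = -758312*(-1/1868914) = 379156/934457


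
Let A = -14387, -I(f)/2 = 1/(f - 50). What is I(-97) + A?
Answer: -2114887/147 ≈ -14387.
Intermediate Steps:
I(f) = -2/(-50 + f) (I(f) = -2/(f - 50) = -2/(-50 + f))
I(-97) + A = -2/(-50 - 97) - 14387 = -2/(-147) - 14387 = -2*(-1/147) - 14387 = 2/147 - 14387 = -2114887/147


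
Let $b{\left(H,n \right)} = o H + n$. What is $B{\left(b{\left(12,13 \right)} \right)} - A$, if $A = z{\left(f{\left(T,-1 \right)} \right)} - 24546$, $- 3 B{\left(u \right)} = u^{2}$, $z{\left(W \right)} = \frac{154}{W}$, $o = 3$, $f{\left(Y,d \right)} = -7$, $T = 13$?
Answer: $\frac{71303}{3} \approx 23768.0$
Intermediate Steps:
$b{\left(H,n \right)} = n + 3 H$ ($b{\left(H,n \right)} = 3 H + n = n + 3 H$)
$B{\left(u \right)} = - \frac{u^{2}}{3}$
$A = -24568$ ($A = \frac{154}{-7} - 24546 = 154 \left(- \frac{1}{7}\right) - 24546 = -22 - 24546 = -24568$)
$B{\left(b{\left(12,13 \right)} \right)} - A = - \frac{\left(13 + 3 \cdot 12\right)^{2}}{3} - -24568 = - \frac{\left(13 + 36\right)^{2}}{3} + 24568 = - \frac{49^{2}}{3} + 24568 = \left(- \frac{1}{3}\right) 2401 + 24568 = - \frac{2401}{3} + 24568 = \frac{71303}{3}$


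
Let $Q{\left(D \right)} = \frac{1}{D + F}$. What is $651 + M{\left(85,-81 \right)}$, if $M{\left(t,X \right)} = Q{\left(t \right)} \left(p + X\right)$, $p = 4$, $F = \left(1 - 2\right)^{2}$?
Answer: $\frac{55909}{86} \approx 650.1$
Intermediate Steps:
$F = 1$ ($F = \left(-1\right)^{2} = 1$)
$Q{\left(D \right)} = \frac{1}{1 + D}$ ($Q{\left(D \right)} = \frac{1}{D + 1} = \frac{1}{1 + D}$)
$M{\left(t,X \right)} = \frac{4 + X}{1 + t}$
$651 + M{\left(85,-81 \right)} = 651 + \frac{4 - 81}{1 + 85} = 651 + \frac{1}{86} \left(-77\right) = 651 - \frac{77}{86} = \frac{55909}{86}$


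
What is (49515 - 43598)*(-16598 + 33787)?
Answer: 101707313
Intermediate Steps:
(49515 - 43598)*(-16598 + 33787) = 5917*17189 = 101707313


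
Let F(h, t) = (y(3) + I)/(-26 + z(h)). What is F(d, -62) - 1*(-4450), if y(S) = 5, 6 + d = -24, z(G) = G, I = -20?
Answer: 249215/56 ≈ 4450.3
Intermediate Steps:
d = -30 (d = -6 - 24 = -30)
F(h, t) = -15/(-26 + h) (F(h, t) = (5 - 20)/(-26 + h) = -15/(-26 + h))
F(d, -62) - 1*(-4450) = -15/(-26 - 30) - 1*(-4450) = -15/(-56) + 4450 = -15*(-1/56) + 4450 = 15/56 + 4450 = 249215/56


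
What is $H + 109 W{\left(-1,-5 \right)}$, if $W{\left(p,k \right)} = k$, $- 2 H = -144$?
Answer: $-473$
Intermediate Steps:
$H = 72$ ($H = \left(- \frac{1}{2}\right) \left(-144\right) = 72$)
$H + 109 W{\left(-1,-5 \right)} = 72 + 109 \left(-5\right) = 72 - 545 = -473$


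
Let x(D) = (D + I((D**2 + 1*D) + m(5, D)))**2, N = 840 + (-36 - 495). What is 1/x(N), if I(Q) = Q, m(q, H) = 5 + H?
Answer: 1/9295466569 ≈ 1.0758e-10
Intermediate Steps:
N = 309 (N = 840 - 531 = 309)
x(D) = (5 + D**2 + 3*D)**2 (x(D) = (D + ((D**2 + 1*D) + (5 + D)))**2 = (D + ((D**2 + D) + (5 + D)))**2 = (D + ((D + D**2) + (5 + D)))**2 = (D + (5 + D**2 + 2*D))**2 = (5 + D**2 + 3*D)**2)
1/x(N) = 1/((5 + 309**2 + 3*309)**2) = 1/((5 + 95481 + 927)**2) = 1/(96413**2) = 1/9295466569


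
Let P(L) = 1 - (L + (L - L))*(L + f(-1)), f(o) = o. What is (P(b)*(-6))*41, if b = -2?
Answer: 1230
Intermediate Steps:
P(L) = 1 - L*(-1 + L) (P(L) = 1 - (L + (L - L))*(L - 1) = 1 - (L + 0)*(-1 + L) = 1 - L*(-1 + L))
(P(b)*(-6))*41 = ((1 - 2 - 1*(-2)**2)*(-6))*41 = ((1 - 2 - 1*4)*(-6))*41 = ((1 - 2 - 4)*(-6))*41 = -5*(-6)*41 = 30*41 = 1230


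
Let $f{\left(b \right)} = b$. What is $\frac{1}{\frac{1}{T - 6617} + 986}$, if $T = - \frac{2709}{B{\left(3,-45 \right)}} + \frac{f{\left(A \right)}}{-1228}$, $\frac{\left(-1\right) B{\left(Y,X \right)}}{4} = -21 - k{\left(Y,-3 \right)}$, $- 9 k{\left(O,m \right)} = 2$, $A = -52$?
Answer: $\frac{1526976655}{1505598752194} \approx 0.0010142$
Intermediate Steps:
$k{\left(O,m \right)} = - \frac{2}{9}$ ($k{\left(O,m \right)} = \left(- \frac{1}{9}\right) 2 = - \frac{2}{9}$)
$B{\left(Y,X \right)} = \frac{748}{9}$ ($B{\left(Y,X \right)} = - 4 \left(-21 - - \frac{2}{9}\right) = - 4 \left(-21 + \frac{2}{9}\right) = \left(-4\right) \left(- \frac{187}{9}\right) = \frac{748}{9}$)
$T = - \frac{7475243}{229636}$ ($T = - \frac{2709}{\frac{748}{9}} - \frac{52}{-1228} = \left(-2709\right) \frac{9}{748} - - \frac{13}{307} = - \frac{24381}{748} + \frac{13}{307} = - \frac{7475243}{229636} \approx -32.553$)
$\frac{1}{\frac{1}{T - 6617} + 986} = \frac{1}{\frac{1}{- \frac{7475243}{229636} - 6617} + 986} = \frac{1}{\frac{1}{- \frac{1526976655}{229636}} + 986} = \frac{1}{- \frac{229636}{1526976655} + 986} = \frac{1}{\frac{1505598752194}{1526976655}} = \frac{1526976655}{1505598752194}$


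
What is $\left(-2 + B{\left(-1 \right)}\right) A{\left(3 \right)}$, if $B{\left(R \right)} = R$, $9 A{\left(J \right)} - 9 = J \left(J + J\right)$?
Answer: $-9$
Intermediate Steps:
$A{\left(J \right)} = 1 + \frac{2 J^{2}}{9}$ ($A{\left(J \right)} = 1 + \frac{J \left(J + J\right)}{9} = 1 + \frac{J 2 J}{9} = 1 + \frac{2 J^{2}}{9}$)
$\left(-2 + B{\left(-1 \right)}\right) A{\left(3 \right)} = \left(-2 - 1\right) \left(1 + \frac{2 \cdot 3^{2}}{9}\right) = - 3 \left(1 + \frac{2}{9} \cdot 9\right) = - 3 \left(1 + 2\right) = \left(-3\right) 3 = -9$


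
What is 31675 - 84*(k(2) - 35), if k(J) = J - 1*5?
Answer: 34867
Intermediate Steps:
k(J) = -5 + J (k(J) = J - 5 = -5 + J)
31675 - 84*(k(2) - 35) = 31675 - 84*((-5 + 2) - 35) = 31675 - 84*(-3 - 35) = 31675 - 84*(-38) = 31675 - 1*(-3192) = 31675 + 3192 = 34867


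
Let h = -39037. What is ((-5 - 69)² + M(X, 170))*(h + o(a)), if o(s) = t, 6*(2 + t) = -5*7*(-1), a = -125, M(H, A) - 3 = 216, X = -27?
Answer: -1333763305/6 ≈ -2.2229e+8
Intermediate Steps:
M(H, A) = 219 (M(H, A) = 3 + 216 = 219)
t = 23/6 (t = -2 + (-5*7*(-1))/6 = -2 + (-35*(-1))/6 = -2 + (⅙)*35 = -2 + 35/6 = 23/6 ≈ 3.8333)
o(s) = 23/6
((-5 - 69)² + M(X, 170))*(h + o(a)) = ((-5 - 69)² + 219)*(-39037 + 23/6) = ((-74)² + 219)*(-234199/6) = (5476 + 219)*(-234199/6) = 5695*(-234199/6) = -1333763305/6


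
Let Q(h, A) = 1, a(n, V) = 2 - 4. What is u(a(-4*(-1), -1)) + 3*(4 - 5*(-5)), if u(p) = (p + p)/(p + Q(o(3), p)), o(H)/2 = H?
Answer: 91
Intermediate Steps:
o(H) = 2*H
a(n, V) = -2
u(p) = 2*p/(1 + p) (u(p) = (p + p)/(p + 1) = (2*p)/(1 + p) = 2*p/(1 + p))
u(a(-4*(-1), -1)) + 3*(4 - 5*(-5)) = 2*(-2)/(1 - 2) + 3*(4 - 5*(-5)) = 2*(-2)/(-1) + 3*(4 + 25) = 2*(-2)*(-1) + 3*29 = 4 + 87 = 91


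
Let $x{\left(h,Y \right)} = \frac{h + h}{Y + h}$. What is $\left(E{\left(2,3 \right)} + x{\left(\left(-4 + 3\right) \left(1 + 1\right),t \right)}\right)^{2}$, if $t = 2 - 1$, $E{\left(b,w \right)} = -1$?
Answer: $9$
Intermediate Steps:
$t = 1$ ($t = 2 - 1 = 1$)
$x{\left(h,Y \right)} = \frac{2 h}{Y + h}$
$\left(E{\left(2,3 \right)} + x{\left(\left(-4 + 3\right) \left(1 + 1\right),t \right)}\right)^{2} = \left(-1 + \frac{2 \left(-4 + 3\right) \left(1 + 1\right)}{1 + \left(-4 + 3\right) \left(1 + 1\right)}\right)^{2} = \left(-1 + \frac{2 \left(\left(-1\right) 2\right)}{1 - 2}\right)^{2} = \left(-1 + 2 \left(-2\right) \frac{1}{1 - 2}\right)^{2} = \left(-1 + 2 \left(-2\right) \frac{1}{-1}\right)^{2} = \left(-1 + 2 \left(-2\right) \left(-1\right)\right)^{2} = \left(-1 + 4\right)^{2} = 3^{2} = 9$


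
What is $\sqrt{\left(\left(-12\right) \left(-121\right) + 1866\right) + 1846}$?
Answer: $2 \sqrt{1291} \approx 71.861$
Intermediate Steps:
$\sqrt{\left(\left(-12\right) \left(-121\right) + 1866\right) + 1846} = \sqrt{\left(1452 + 1866\right) + 1846} = \sqrt{3318 + 1846} = \sqrt{5164} = 2 \sqrt{1291}$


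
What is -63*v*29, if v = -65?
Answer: 118755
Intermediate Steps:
-63*v*29 = -63*(-65)*29 = 4095*29 = 118755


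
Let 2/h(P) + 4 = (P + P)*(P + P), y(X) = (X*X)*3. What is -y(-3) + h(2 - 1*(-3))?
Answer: -1295/48 ≈ -26.979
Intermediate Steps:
y(X) = 3*X² (y(X) = X²*3 = 3*X²)
h(P) = 2/(-4 + 4*P²) (h(P) = 2/(-4 + (P + P)*(P + P)) = 2/(-4 + (2*P)*(2*P)) = 2/(-4 + 4*P²))
-y(-3) + h(2 - 1*(-3)) = -3*(-3)² + 1/(2*(-1 + (2 - 1*(-3))²)) = -3*9 + 1/(2*(-1 + (2 + 3)²)) = -1*27 + 1/(2*(-1 + 5²)) = -27 + 1/(2*(-1 + 25)) = -27 + (½)/24 = -27 + (½)*(1/24) = -27 + 1/48 = -1295/48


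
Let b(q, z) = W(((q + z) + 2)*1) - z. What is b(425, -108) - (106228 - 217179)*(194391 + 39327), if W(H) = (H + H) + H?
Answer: 25931246883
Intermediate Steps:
W(H) = 3*H (W(H) = 2*H + H = 3*H)
b(q, z) = 6 + 2*z + 3*q (b(q, z) = 3*(((q + z) + 2)*1) - z = 3*((2 + q + z)*1) - z = 3*(2 + q + z) - z = (6 + 3*q + 3*z) - z = 6 + 2*z + 3*q)
b(425, -108) - (106228 - 217179)*(194391 + 39327) = (6 + 2*(-108) + 3*425) - (106228 - 217179)*(194391 + 39327) = (6 - 216 + 1275) - (-110951)*233718 = 1065 - 1*(-25931245818) = 1065 + 25931245818 = 25931246883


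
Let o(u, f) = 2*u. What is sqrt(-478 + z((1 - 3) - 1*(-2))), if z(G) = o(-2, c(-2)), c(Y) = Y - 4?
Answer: I*sqrt(482) ≈ 21.954*I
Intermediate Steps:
c(Y) = -4 + Y
z(G) = -4 (z(G) = 2*(-2) = -4)
sqrt(-478 + z((1 - 3) - 1*(-2))) = sqrt(-478 - 4) = sqrt(-482) = I*sqrt(482)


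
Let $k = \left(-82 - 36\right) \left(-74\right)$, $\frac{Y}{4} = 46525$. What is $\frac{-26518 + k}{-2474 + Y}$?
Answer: $- \frac{8893}{91813} \approx -0.09686$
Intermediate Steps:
$Y = 186100$ ($Y = 4 \cdot 46525 = 186100$)
$k = 8732$ ($k = \left(-118\right) \left(-74\right) = 8732$)
$\frac{-26518 + k}{-2474 + Y} = \frac{-26518 + 8732}{-2474 + 186100} = - \frac{17786}{183626} = \left(-17786\right) \frac{1}{183626} = - \frac{8893}{91813}$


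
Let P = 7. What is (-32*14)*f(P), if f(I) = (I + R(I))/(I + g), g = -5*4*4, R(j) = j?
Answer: 6272/73 ≈ 85.918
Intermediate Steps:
g = -80 (g = -20*4 = -80)
f(I) = 2*I/(-80 + I) (f(I) = (I + I)/(I - 80) = (2*I)/(-80 + I) = 2*I/(-80 + I))
(-32*14)*f(P) = (-32*14)*(2*7/(-80 + 7)) = -896*7/(-73) = -896*7*(-1)/73 = -448*(-14/73) = 6272/73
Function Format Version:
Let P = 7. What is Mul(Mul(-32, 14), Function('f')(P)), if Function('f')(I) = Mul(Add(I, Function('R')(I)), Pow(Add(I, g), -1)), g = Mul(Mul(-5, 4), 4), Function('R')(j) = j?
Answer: Rational(6272, 73) ≈ 85.918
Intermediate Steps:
g = -80 (g = Mul(-20, 4) = -80)
Function('f')(I) = Mul(2, I, Pow(Add(-80, I), -1)) (Function('f')(I) = Mul(Add(I, I), Pow(Add(I, -80), -1)) = Mul(Mul(2, I), Pow(Add(-80, I), -1)) = Mul(2, I, Pow(Add(-80, I), -1)))
Mul(Mul(-32, 14), Function('f')(P)) = Mul(Mul(-32, 14), Mul(2, 7, Pow(Add(-80, 7), -1))) = Mul(-448, Mul(2, 7, Pow(-73, -1))) = Mul(-448, Mul(2, 7, Rational(-1, 73))) = Mul(-448, Rational(-14, 73)) = Rational(6272, 73)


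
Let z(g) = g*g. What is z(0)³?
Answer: 0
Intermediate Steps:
z(g) = g²
z(0)³ = (0²)³ = 0³ = 0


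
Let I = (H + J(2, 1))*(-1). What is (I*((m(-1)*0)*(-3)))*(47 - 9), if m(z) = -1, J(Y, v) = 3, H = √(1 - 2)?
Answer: 0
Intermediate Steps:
H = I (H = √(-1) = I ≈ 1.0*I)
I = -3 - I (I = (I + 3)*(-1) = (3 + I)*(-1) = -3 - I ≈ -3.0 - 1.0*I)
(I*((m(-1)*0)*(-3)))*(47 - 9) = ((-3 - I)*(-1*0*(-3)))*(47 - 9) = ((-3 - I)*(0*(-3)))*38 = ((-3 - I)*0)*38 = 0*38 = 0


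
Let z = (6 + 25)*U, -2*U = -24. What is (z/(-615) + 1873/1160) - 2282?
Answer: -21696779/9512 ≈ -2281.0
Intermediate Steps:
U = 12 (U = -½*(-24) = 12)
z = 372 (z = (6 + 25)*12 = 31*12 = 372)
(z/(-615) + 1873/1160) - 2282 = (372/(-615) + 1873/1160) - 2282 = (372*(-1/615) + 1873*(1/1160)) - 2282 = (-124/205 + 1873/1160) - 2282 = 9605/9512 - 2282 = -21696779/9512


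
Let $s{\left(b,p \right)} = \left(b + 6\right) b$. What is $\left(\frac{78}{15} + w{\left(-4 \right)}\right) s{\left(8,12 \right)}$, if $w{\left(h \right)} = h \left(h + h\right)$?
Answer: $\frac{20832}{5} \approx 4166.4$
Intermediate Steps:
$s{\left(b,p \right)} = b \left(6 + b\right)$ ($s{\left(b,p \right)} = \left(6 + b\right) b = b \left(6 + b\right)$)
$w{\left(h \right)} = 2 h^{2}$ ($w{\left(h \right)} = h 2 h = 2 h^{2}$)
$\left(\frac{78}{15} + w{\left(-4 \right)}\right) s{\left(8,12 \right)} = \left(\frac{78}{15} + 2 \left(-4\right)^{2}\right) 8 \left(6 + 8\right) = \left(78 \cdot \frac{1}{15} + 2 \cdot 16\right) 8 \cdot 14 = \left(\frac{26}{5} + 32\right) 112 = \frac{186}{5} \cdot 112 = \frac{20832}{5}$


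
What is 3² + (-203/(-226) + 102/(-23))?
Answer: 28399/5198 ≈ 5.4634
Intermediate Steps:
3² + (-203/(-226) + 102/(-23)) = 9 + (-203*(-1/226) + 102*(-1/23)) = 9 + (203/226 - 102/23) = 9 - 18383/5198 = 28399/5198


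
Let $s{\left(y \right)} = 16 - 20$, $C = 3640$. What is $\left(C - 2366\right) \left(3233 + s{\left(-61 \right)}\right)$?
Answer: $4113746$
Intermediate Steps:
$s{\left(y \right)} = -4$ ($s{\left(y \right)} = 16 - 20 = -4$)
$\left(C - 2366\right) \left(3233 + s{\left(-61 \right)}\right) = \left(3640 - 2366\right) \left(3233 - 4\right) = 1274 \cdot 3229 = 4113746$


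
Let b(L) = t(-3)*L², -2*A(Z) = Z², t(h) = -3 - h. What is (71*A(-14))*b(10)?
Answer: 0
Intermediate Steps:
A(Z) = -Z²/2
b(L) = 0 (b(L) = (-3 - 1*(-3))*L² = (-3 + 3)*L² = 0*L² = 0)
(71*A(-14))*b(10) = (71*(-½*(-14)²))*0 = (71*(-½*196))*0 = (71*(-98))*0 = -6958*0 = 0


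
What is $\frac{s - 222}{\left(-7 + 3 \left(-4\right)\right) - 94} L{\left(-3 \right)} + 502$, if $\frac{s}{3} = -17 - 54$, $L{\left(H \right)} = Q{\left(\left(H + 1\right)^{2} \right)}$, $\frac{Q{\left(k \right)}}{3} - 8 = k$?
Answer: $\frac{72386}{113} \approx 640.58$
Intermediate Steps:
$Q{\left(k \right)} = 24 + 3 k$
$L{\left(H \right)} = 24 + 3 \left(1 + H\right)^{2}$ ($L{\left(H \right)} = 24 + 3 \left(H + 1\right)^{2} = 24 + 3 \left(1 + H\right)^{2}$)
$s = -213$ ($s = 3 \left(-17 - 54\right) = 3 \left(-71\right) = -213$)
$\frac{s - 222}{\left(-7 + 3 \left(-4\right)\right) - 94} L{\left(-3 \right)} + 502 = \frac{-213 - 222}{\left(-7 + 3 \left(-4\right)\right) - 94} \left(24 + 3 \left(1 - 3\right)^{2}\right) + 502 = - \frac{435}{\left(-7 - 12\right) - 94} \left(24 + 3 \left(-2\right)^{2}\right) + 502 = - \frac{435}{-19 - 94} \left(24 + 3 \cdot 4\right) + 502 = - \frac{435}{-113} \left(24 + 12\right) + 502 = \left(-435\right) \left(- \frac{1}{113}\right) 36 + 502 = \frac{435}{113} \cdot 36 + 502 = \frac{15660}{113} + 502 = \frac{72386}{113}$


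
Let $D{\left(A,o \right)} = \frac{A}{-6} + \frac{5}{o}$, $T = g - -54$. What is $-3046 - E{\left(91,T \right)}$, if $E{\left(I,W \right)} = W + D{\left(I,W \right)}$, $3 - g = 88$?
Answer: $- \frac{557939}{186} \approx -2999.7$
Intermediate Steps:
$g = -85$ ($g = 3 - 88 = -85$)
$T = -31$ ($T = -85 - -54 = -85 + 54 = -31$)
$D{\left(A,o \right)} = \frac{5}{o} - \frac{A}{6}$ ($D{\left(A,o \right)} = A \left(- \frac{1}{6}\right) + \frac{5}{o} = - \frac{A}{6} + \frac{5}{o} = \frac{5}{o} - \frac{A}{6}$)
$E{\left(I,W \right)} = W + \frac{5}{W} - \frac{I}{6}$ ($E{\left(I,W \right)} = W - \left(- \frac{5}{W} + \frac{I}{6}\right) = W + \frac{5}{W} - \frac{I}{6}$)
$-3046 - E{\left(91,T \right)} = -3046 - \left(-31 + \frac{5}{-31} - \frac{91}{6}\right) = -3046 - \left(-31 + 5 \left(- \frac{1}{31}\right) - \frac{91}{6}\right) = -3046 - \left(-31 - \frac{5}{31} - \frac{91}{6}\right) = -3046 - - \frac{8617}{186} = -3046 + \frac{8617}{186} = - \frac{557939}{186}$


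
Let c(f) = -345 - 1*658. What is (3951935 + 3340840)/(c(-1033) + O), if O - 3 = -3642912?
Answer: -7292775/3643912 ≈ -2.0014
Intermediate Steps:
O = -3642909 (O = 3 - 3642912 = -3642909)
c(f) = -1003 (c(f) = -345 - 658 = -1003)
(3951935 + 3340840)/(c(-1033) + O) = (3951935 + 3340840)/(-1003 - 3642909) = 7292775/(-3643912) = 7292775*(-1/3643912) = -7292775/3643912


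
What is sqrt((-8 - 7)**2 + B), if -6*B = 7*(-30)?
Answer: 2*sqrt(65) ≈ 16.125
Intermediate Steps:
B = 35 (B = -7*(-30)/6 = -1/6*(-210) = 35)
sqrt((-8 - 7)**2 + B) = sqrt((-8 - 7)**2 + 35) = sqrt((-15)**2 + 35) = sqrt(225 + 35) = sqrt(260) = 2*sqrt(65)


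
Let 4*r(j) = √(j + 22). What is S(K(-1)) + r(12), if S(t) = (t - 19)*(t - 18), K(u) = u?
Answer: 380 + √34/4 ≈ 381.46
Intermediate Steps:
r(j) = √(22 + j)/4 (r(j) = √(j + 22)/4 = √(22 + j)/4)
S(t) = (-19 + t)*(-18 + t)
S(K(-1)) + r(12) = (342 + (-1)² - 37*(-1)) + √(22 + 12)/4 = (342 + 1 + 37) + √34/4 = 380 + √34/4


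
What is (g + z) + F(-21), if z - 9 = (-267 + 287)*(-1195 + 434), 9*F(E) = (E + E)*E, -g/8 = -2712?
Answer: 6583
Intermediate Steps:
g = 21696 (g = -8*(-2712) = 21696)
F(E) = 2*E**2/9 (F(E) = ((E + E)*E)/9 = ((2*E)*E)/9 = (2*E**2)/9 = 2*E**2/9)
z = -15211 (z = 9 + (-267 + 287)*(-1195 + 434) = 9 + 20*(-761) = 9 - 15220 = -15211)
(g + z) + F(-21) = (21696 - 15211) + (2/9)*(-21)**2 = 6485 + (2/9)*441 = 6485 + 98 = 6583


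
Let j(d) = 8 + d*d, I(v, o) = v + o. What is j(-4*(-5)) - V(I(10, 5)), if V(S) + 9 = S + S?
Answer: 387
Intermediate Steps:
I(v, o) = o + v
V(S) = -9 + 2*S (V(S) = -9 + (S + S) = -9 + 2*S)
j(d) = 8 + d²
j(-4*(-5)) - V(I(10, 5)) = (8 + (-4*(-5))²) - (-9 + 2*(5 + 10)) = (8 + 20²) - (-9 + 2*15) = (8 + 400) - (-9 + 30) = 408 - 1*21 = 408 - 21 = 387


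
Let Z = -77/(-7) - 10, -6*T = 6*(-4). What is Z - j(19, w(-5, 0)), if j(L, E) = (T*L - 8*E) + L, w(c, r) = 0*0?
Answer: -94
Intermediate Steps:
T = 4 (T = -(-4) = -1/6*(-24) = 4)
w(c, r) = 0
j(L, E) = -8*E + 5*L (j(L, E) = (4*L - 8*E) + L = (-8*E + 4*L) + L = -8*E + 5*L)
Z = 1 (Z = -77*(-1)/7 - 10 = -11*(-1) - 10 = 11 - 10 = 1)
Z - j(19, w(-5, 0)) = 1 - (-8*0 + 5*19) = 1 - (0 + 95) = 1 - 1*95 = 1 - 95 = -94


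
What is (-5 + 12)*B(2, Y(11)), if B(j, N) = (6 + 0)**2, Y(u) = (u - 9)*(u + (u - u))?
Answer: 252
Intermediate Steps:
Y(u) = u*(-9 + u) (Y(u) = (-9 + u)*(u + 0) = (-9 + u)*u = u*(-9 + u))
B(j, N) = 36 (B(j, N) = 6**2 = 36)
(-5 + 12)*B(2, Y(11)) = (-5 + 12)*36 = 7*36 = 252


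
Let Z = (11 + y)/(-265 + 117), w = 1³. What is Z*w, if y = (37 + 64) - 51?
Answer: -61/148 ≈ -0.41216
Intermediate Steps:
y = 50 (y = 101 - 51 = 50)
w = 1
Z = -61/148 (Z = (11 + 50)/(-265 + 117) = 61/(-148) = 61*(-1/148) = -61/148 ≈ -0.41216)
Z*w = -61/148*1 = -61/148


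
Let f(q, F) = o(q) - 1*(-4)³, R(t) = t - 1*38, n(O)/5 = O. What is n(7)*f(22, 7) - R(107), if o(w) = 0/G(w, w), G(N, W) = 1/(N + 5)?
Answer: 2171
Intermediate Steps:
n(O) = 5*O
R(t) = -38 + t (R(t) = t - 38 = -38 + t)
G(N, W) = 1/(5 + N)
o(w) = 0 (o(w) = 0/(1/(5 + w)) = 0*(5 + w) = 0)
f(q, F) = 64 (f(q, F) = 0 - 1*(-4)³ = 0 - 1*(-64) = 0 + 64 = 64)
n(7)*f(22, 7) - R(107) = (5*7)*64 - (-38 + 107) = 35*64 - 1*69 = 2240 - 69 = 2171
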